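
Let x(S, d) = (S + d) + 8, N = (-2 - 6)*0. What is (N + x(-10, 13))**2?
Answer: 121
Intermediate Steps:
N = 0 (N = -8*0 = 0)
x(S, d) = 8 + S + d
(N + x(-10, 13))**2 = (0 + (8 - 10 + 13))**2 = (0 + 11)**2 = 11**2 = 121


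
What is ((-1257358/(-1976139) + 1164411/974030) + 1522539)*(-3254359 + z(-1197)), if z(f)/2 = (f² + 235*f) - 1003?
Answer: -84662537284017057122611/58327838490 ≈ -1.4515e+12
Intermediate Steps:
z(f) = -2006 + 2*f² + 470*f (z(f) = 2*((f² + 235*f) - 1003) = 2*(-1003 + f² + 235*f) = -2006 + 2*f² + 470*f)
((-1257358/(-1976139) + 1164411/974030) + 1522539)*(-3254359 + z(-1197)) = ((-1257358/(-1976139) + 1164411/974030) + 1522539)*(-3254359 + (-2006 + 2*(-1197)² + 470*(-1197))) = ((-1257358*(-1/1976139) + 1164411*(1/974030)) + 1522539)*(-3254359 + (-2006 + 2*1432809 - 562590)) = ((1257358/1976139 + 1164411/974030) + 1522539)*(-3254359 + (-2006 + 2865618 - 562590)) = (3525742401869/1924818670170 + 1522539)*(-3254359 + 2301022) = (2930615019004363499/1924818670170)*(-953337) = -84662537284017057122611/58327838490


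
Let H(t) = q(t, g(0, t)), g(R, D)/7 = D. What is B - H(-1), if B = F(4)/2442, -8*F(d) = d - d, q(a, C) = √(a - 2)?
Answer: -I*√3 ≈ -1.732*I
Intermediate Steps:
g(R, D) = 7*D
q(a, C) = √(-2 + a)
H(t) = √(-2 + t)
F(d) = 0 (F(d) = -(d - d)/8 = -⅛*0 = 0)
B = 0 (B = 0/2442 = 0*(1/2442) = 0)
B - H(-1) = 0 - √(-2 - 1) = 0 - √(-3) = 0 - I*√3 = -I*√3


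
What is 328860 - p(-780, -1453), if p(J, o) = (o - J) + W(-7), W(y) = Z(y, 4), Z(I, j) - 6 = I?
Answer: 329534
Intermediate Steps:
Z(I, j) = 6 + I
W(y) = 6 + y
p(J, o) = -1 + o - J (p(J, o) = (o - J) + (6 - 7) = (o - J) - 1 = -1 + o - J)
328860 - p(-780, -1453) = 328860 - (-1 - 1453 - 1*(-780)) = 328860 - (-1 - 1453 + 780) = 328860 - 1*(-674) = 328860 + 674 = 329534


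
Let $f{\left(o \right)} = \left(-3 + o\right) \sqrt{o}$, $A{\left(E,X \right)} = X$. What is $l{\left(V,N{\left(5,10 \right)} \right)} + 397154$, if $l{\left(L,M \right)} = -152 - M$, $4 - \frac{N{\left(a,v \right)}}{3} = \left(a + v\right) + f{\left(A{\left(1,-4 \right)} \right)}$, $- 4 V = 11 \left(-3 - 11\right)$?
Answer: $397035 - 42 i \approx 3.9704 \cdot 10^{5} - 42.0 i$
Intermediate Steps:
$V = \frac{77}{2}$ ($V = - \frac{11 \left(-3 - 11\right)}{4} = - \frac{11 \left(-14\right)}{4} = \left(- \frac{1}{4}\right) \left(-154\right) = \frac{77}{2} \approx 38.5$)
$f{\left(o \right)} = \sqrt{o} \left(-3 + o\right)$
$N{\left(a,v \right)} = 12 - 3 a - 3 v + 42 i$ ($N{\left(a,v \right)} = 12 - 3 \left(\left(a + v\right) + \sqrt{-4} \left(-3 - 4\right)\right) = 12 - 3 \left(\left(a + v\right) + 2 i \left(-7\right)\right) = 12 - 3 \left(\left(a + v\right) - 14 i\right) = 12 - 3 \left(a + v - 14 i\right) = 12 - \left(- 42 i + 3 a + 3 v\right) = 12 - 3 a - 3 v + 42 i$)
$l{\left(V,N{\left(5,10 \right)} \right)} + 397154 = \left(-152 - \left(12 - 15 - 30 + 42 i\right)\right) + 397154 = \left(-152 - \left(-33 + 42 i\right)\right) + 397154 = \left(-152 + \left(33 - 42 i\right)\right) + 397154 = \left(-119 - 42 i\right) + 397154 = 397035 - 42 i$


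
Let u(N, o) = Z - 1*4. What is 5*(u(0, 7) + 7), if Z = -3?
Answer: 0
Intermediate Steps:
u(N, o) = -7 (u(N, o) = -3 - 1*4 = -3 - 4 = -7)
5*(u(0, 7) + 7) = 5*(-7 + 7) = 5*0 = 0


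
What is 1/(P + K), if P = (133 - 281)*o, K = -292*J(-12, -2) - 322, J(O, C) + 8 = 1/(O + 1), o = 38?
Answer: -11/39418 ≈ -0.00027906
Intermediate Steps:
J(O, C) = -8 + 1/(1 + O) (J(O, C) = -8 + 1/(O + 1) = -8 + 1/(1 + O))
K = 22446/11 (K = -292*(-7 - 8*(-12))/(1 - 12) - 322 = -292*(-7 + 96)/(-11) - 322 = -(-292)*89/11 - 322 = -292*(-89/11) - 322 = 25988/11 - 322 = 22446/11 ≈ 2040.5)
P = -5624 (P = (133 - 281)*38 = -148*38 = -5624)
1/(P + K) = 1/(-5624 + 22446/11) = 1/(-39418/11) = -11/39418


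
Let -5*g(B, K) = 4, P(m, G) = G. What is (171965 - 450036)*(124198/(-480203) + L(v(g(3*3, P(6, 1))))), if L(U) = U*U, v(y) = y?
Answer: -1273091903158/12005075 ≈ -1.0605e+5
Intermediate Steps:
g(B, K) = -⅘ (g(B, K) = -⅕*4 = -⅘)
L(U) = U²
(171965 - 450036)*(124198/(-480203) + L(v(g(3*3, P(6, 1))))) = (171965 - 450036)*(124198/(-480203) + (-⅘)²) = -278071*(124198*(-1/480203) + 16/25) = -278071*(-124198/480203 + 16/25) = -278071*4578298/12005075 = -1273091903158/12005075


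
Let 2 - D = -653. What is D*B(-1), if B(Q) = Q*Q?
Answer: 655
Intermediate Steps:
B(Q) = Q²
D = 655 (D = 2 - 1*(-653) = 2 + 653 = 655)
D*B(-1) = 655*(-1)² = 655*1 = 655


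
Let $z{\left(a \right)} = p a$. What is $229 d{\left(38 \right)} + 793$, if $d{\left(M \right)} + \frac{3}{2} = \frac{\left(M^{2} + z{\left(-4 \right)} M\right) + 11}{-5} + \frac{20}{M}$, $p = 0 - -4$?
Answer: $- \frac{7262289}{190} \approx -38223.0$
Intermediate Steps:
$p = 4$ ($p = 0 + 4 = 4$)
$z{\left(a \right)} = 4 a$
$d{\left(M \right)} = - \frac{37}{10} + \frac{20}{M} - \frac{M^{2}}{5} + \frac{16 M}{5}$ ($d{\left(M \right)} = - \frac{3}{2} + \left(\frac{\left(M^{2} + 4 \left(-4\right) M\right) + 11}{-5} + \frac{20}{M}\right) = - \frac{3}{2} + \left(\left(\left(M^{2} - 16 M\right) + 11\right) \left(- \frac{1}{5}\right) + \frac{20}{M}\right) = - \frac{3}{2} + \left(\left(11 + M^{2} - 16 M\right) \left(- \frac{1}{5}\right) + \frac{20}{M}\right) = - \frac{3}{2} - \left(\frac{11}{5} - \frac{20}{M} - \frac{16 M}{5} + \frac{M^{2}}{5}\right) = - \frac{37}{10} + \frac{20}{M} - \frac{M^{2}}{5} + \frac{16 M}{5}$)
$229 d{\left(38 \right)} + 793 = 229 \frac{200 + 38 \left(-37 - 2 \cdot 38^{2} + 32 \cdot 38\right)}{10 \cdot 38} + 793 = 229 \cdot \frac{1}{10} \cdot \frac{1}{38} \left(200 + 38 \left(-37 - 2888 + 1216\right)\right) + 793 = 229 \cdot \frac{1}{10} \cdot \frac{1}{38} \left(200 + 38 \left(-1709\right)\right) + 793 = 229 \cdot \frac{1}{10} \cdot \frac{1}{38} \left(200 - 64942\right) + 793 = 229 \cdot \frac{1}{10} \cdot \frac{1}{38} \left(-64742\right) + 793 = 229 \left(- \frac{32371}{190}\right) + 793 = - \frac{7412959}{190} + 793 = - \frac{7262289}{190}$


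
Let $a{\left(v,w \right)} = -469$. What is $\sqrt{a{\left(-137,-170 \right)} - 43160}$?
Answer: $i \sqrt{43629} \approx 208.88 i$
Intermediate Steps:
$\sqrt{a{\left(-137,-170 \right)} - 43160} = \sqrt{-469 - 43160} = \sqrt{-43629} = i \sqrt{43629}$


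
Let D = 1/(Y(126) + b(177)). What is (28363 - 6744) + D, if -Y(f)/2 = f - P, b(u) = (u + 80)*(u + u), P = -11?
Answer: 1960929777/90704 ≈ 21619.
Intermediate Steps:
b(u) = 2*u*(80 + u) (b(u) = (80 + u)*(2*u) = 2*u*(80 + u))
Y(f) = -22 - 2*f (Y(f) = -2*(f - 1*(-11)) = -2*(f + 11) = -2*(11 + f) = -22 - 2*f)
D = 1/90704 (D = 1/((-22 - 2*126) + 2*177*(80 + 177)) = 1/((-22 - 252) + 2*177*257) = 1/(-274 + 90978) = 1/90704 ≈ 1.1025e-5)
(28363 - 6744) + D = (28363 - 6744) + 1/90704 = 21619 + 1/90704 = 1960929777/90704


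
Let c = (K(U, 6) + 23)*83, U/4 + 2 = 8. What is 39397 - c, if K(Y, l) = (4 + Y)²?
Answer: -27584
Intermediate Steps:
U = 24 (U = -8 + 4*8 = -8 + 32 = 24)
c = 66981 (c = ((4 + 24)² + 23)*83 = (28² + 23)*83 = (784 + 23)*83 = 807*83 = 66981)
39397 - c = 39397 - 1*66981 = 39397 - 66981 = -27584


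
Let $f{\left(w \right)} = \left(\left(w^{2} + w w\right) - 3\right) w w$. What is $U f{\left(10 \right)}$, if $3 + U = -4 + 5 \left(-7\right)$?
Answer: $-827400$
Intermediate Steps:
$U = -42$ ($U = -3 + \left(-4 + 5 \left(-7\right)\right) = -3 - 39 = -42$)
$f{\left(w \right)} = w^{2} \left(-3 + 2 w^{2}\right)$ ($f{\left(w \right)} = \left(\left(w^{2} + w^{2}\right) - 3\right) w w = \left(2 w^{2} - 3\right) w w = \left(-3 + 2 w^{2}\right) w w = w \left(-3 + 2 w^{2}\right) w = w^{2} \left(-3 + 2 w^{2}\right)$)
$U f{\left(10 \right)} = - 42 \cdot 10^{2} \left(-3 + 2 \cdot 10^{2}\right) = - 42 \cdot 100 \left(-3 + 2 \cdot 100\right) = - 42 \cdot 100 \left(-3 + 200\right) = - 42 \cdot 100 \cdot 197 = \left(-42\right) 19700 = -827400$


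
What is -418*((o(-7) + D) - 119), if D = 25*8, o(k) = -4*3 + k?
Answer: -25916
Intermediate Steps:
o(k) = -12 + k
D = 200
-418*((o(-7) + D) - 119) = -418*(((-12 - 7) + 200) - 119) = -418*((-19 + 200) - 119) = -418*(181 - 119) = -418*62 = -25916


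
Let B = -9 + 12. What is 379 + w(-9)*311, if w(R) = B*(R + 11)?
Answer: 2245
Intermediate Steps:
B = 3
w(R) = 33 + 3*R (w(R) = 3*(R + 11) = 3*(11 + R) = 33 + 3*R)
379 + w(-9)*311 = 379 + (33 + 3*(-9))*311 = 379 + (33 - 27)*311 = 379 + 6*311 = 379 + 1866 = 2245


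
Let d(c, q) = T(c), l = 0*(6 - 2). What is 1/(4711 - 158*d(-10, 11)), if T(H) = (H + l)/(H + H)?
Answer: 1/4632 ≈ 0.00021589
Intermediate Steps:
l = 0 (l = 0*4 = 0)
T(H) = 1/2 (T(H) = (H + 0)/(H + H) = H/((2*H)) = H*(1/(2*H)) = 1/2)
d(c, q) = 1/2
1/(4711 - 158*d(-10, 11)) = 1/(4711 - 158*1/2) = 1/(4711 - 79) = 1/4632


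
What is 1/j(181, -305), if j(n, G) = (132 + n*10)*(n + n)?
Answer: 1/703004 ≈ 1.4225e-6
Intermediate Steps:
j(n, G) = 2*n*(132 + 10*n) (j(n, G) = (132 + 10*n)*(2*n) = 2*n*(132 + 10*n))
1/j(181, -305) = 1/(4*181*(66 + 5*181)) = 1/(4*181*(66 + 905)) = 1/(4*181*971) = 1/703004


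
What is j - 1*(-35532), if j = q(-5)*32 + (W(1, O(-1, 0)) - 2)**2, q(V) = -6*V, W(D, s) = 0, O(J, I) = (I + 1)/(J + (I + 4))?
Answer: 36496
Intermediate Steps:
O(J, I) = (1 + I)/(4 + I + J) (O(J, I) = (1 + I)/(J + (4 + I)) = (1 + I)/(4 + I + J))
j = 964 (j = -6*(-5)*32 + (0 - 2)**2 = 30*32 + (-2)**2 = 960 + 4 = 964)
j - 1*(-35532) = 964 - 1*(-35532) = 964 + 35532 = 36496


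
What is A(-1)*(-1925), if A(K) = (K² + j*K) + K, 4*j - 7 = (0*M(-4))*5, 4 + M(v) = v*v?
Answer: 13475/4 ≈ 3368.8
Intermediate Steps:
M(v) = -4 + v² (M(v) = -4 + v*v = -4 + v²)
j = 7/4 (j = 7/4 + ((0*(-4 + (-4)²))*5)/4 = 7/4 + ((0*(-4 + 16))*5)/4 = 7/4 + ((0*12)*5)/4 = 7/4 + (0*5)/4 = 7/4 + (¼)*0 = 7/4 + 0 = 7/4 ≈ 1.7500)
A(K) = K² + 11*K/4 (A(K) = (K² + 7*K/4) + K = K² + 11*K/4)
A(-1)*(-1925) = ((¼)*(-1)*(11 + 4*(-1)))*(-1925) = ((¼)*(-1)*(11 - 4))*(-1925) = ((¼)*(-1)*7)*(-1925) = -7/4*(-1925) = 13475/4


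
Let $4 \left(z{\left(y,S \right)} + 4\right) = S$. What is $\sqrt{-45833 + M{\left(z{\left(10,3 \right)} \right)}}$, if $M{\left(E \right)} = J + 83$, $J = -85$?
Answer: $i \sqrt{45835} \approx 214.09 i$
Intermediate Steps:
$z{\left(y,S \right)} = -4 + \frac{S}{4}$
$M{\left(E \right)} = -2$ ($M{\left(E \right)} = -85 + 83 = -2$)
$\sqrt{-45833 + M{\left(z{\left(10,3 \right)} \right)}} = \sqrt{-45833 - 2} = \sqrt{-45835} = i \sqrt{45835}$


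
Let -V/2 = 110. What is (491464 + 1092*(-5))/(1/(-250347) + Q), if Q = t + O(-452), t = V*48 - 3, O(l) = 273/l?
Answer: -54994678811376/1195344088355 ≈ -46.007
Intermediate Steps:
V = -220 (V = -2*110 = -220)
t = -10563 (t = -220*48 - 3 = -10560 - 3 = -10563)
Q = -4774749/452 (Q = -10563 + 273/(-452) = -10563 + 273*(-1/452) = -10563 - 273/452 = -4774749/452 ≈ -10564.)
(491464 + 1092*(-5))/(1/(-250347) + Q) = (491464 + 1092*(-5))/(1/(-250347) - 4774749/452) = (491464 - 5460)/(-1/250347 - 4774749/452) = 486004/(-1195344088355/113156844) = 486004*(-113156844/1195344088355) = -54994678811376/1195344088355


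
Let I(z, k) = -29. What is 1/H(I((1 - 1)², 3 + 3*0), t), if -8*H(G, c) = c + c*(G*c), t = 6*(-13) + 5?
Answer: 4/77307 ≈ 5.1742e-5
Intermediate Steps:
t = -73 (t = -78 + 5 = -73)
H(G, c) = -c/8 - G*c²/8 (H(G, c) = -(c + c*(G*c))/8 = -(c + G*c²)/8 = -c/8 - G*c²/8)
1/H(I((1 - 1)², 3 + 3*0), t) = 1/(-⅛*(-73)*(1 - 29*(-73))) = 1/(-⅛*(-73)*(1 + 2117)) = 1/(-⅛*(-73)*2118) = 1/(77307/4) = 4/77307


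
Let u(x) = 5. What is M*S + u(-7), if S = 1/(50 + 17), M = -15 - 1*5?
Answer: 315/67 ≈ 4.7015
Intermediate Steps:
M = -20 (M = -15 - 5 = -20)
S = 1/67 ≈ 0.014925
M*S + u(-7) = -20*1/67 + 5 = -20/67 + 5 = 315/67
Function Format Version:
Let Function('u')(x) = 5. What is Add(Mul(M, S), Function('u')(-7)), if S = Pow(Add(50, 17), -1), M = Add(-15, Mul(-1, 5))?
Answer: Rational(315, 67) ≈ 4.7015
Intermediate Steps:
M = -20 (M = Add(-15, -5) = -20)
S = Rational(1, 67) (S = Pow(67, -1) = Rational(1, 67) ≈ 0.014925)
Add(Mul(M, S), Function('u')(-7)) = Add(Mul(-20, Rational(1, 67)), 5) = Add(Rational(-20, 67), 5) = Rational(315, 67)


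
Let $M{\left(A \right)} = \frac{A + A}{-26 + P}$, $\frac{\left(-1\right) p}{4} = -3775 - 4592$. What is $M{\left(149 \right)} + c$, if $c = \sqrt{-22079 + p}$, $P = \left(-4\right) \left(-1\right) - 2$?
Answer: $- \frac{149}{12} + \sqrt{11389} \approx 94.303$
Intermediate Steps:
$P = 2$ ($P = 4 - 2 = 2$)
$p = 33468$ ($p = - 4 \left(-3775 - 4592\right) = \left(-4\right) \left(-8367\right) = 33468$)
$M{\left(A \right)} = - \frac{A}{12}$ ($M{\left(A \right)} = \frac{A + A}{-26 + 2} = \frac{2 A}{-24} = 2 A \left(- \frac{1}{24}\right) = - \frac{A}{12}$)
$c = \sqrt{11389}$ ($c = \sqrt{-22079 + 33468} = \sqrt{11389} \approx 106.72$)
$M{\left(149 \right)} + c = \left(- \frac{1}{12}\right) 149 + \sqrt{11389} = - \frac{149}{12} + \sqrt{11389}$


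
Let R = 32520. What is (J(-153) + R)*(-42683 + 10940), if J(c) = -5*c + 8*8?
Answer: -1058597307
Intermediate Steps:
J(c) = 64 - 5*c (J(c) = -5*c + 64 = 64 - 5*c)
(J(-153) + R)*(-42683 + 10940) = ((64 - 5*(-153)) + 32520)*(-42683 + 10940) = ((64 + 765) + 32520)*(-31743) = (829 + 32520)*(-31743) = 33349*(-31743) = -1058597307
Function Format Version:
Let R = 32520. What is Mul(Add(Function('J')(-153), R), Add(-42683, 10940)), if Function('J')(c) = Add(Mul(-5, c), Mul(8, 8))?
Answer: -1058597307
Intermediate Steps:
Function('J')(c) = Add(64, Mul(-5, c)) (Function('J')(c) = Add(Mul(-5, c), 64) = Add(64, Mul(-5, c)))
Mul(Add(Function('J')(-153), R), Add(-42683, 10940)) = Mul(Add(Add(64, Mul(-5, -153)), 32520), Add(-42683, 10940)) = Mul(Add(Add(64, 765), 32520), -31743) = Mul(Add(829, 32520), -31743) = Mul(33349, -31743) = -1058597307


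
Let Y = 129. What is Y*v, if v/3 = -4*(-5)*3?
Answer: 23220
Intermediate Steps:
v = 180 (v = 3*(-4*(-5)*3) = 3*(20*3) = 3*60 = 180)
Y*v = 129*180 = 23220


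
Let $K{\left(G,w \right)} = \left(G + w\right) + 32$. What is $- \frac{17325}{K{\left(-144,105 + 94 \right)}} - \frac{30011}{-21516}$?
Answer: $- \frac{123384581}{623964} \approx -197.74$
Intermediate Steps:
$K{\left(G,w \right)} = 32 + G + w$
$- \frac{17325}{K{\left(-144,105 + 94 \right)}} - \frac{30011}{-21516} = - \frac{17325}{32 - 144 + \left(105 + 94\right)} - \frac{30011}{-21516} = - \frac{17325}{32 - 144 + 199} - - \frac{30011}{21516} = - \frac{17325}{87} + \frac{30011}{21516} = \left(-17325\right) \frac{1}{87} + \frac{30011}{21516} = - \frac{5775}{29} + \frac{30011}{21516} = - \frac{123384581}{623964}$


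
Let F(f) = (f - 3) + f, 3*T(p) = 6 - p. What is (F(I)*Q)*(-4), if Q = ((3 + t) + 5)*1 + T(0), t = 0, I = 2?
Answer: -40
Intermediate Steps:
T(p) = 2 - p/3 (T(p) = (6 - p)/3 = 2 - p/3)
F(f) = -3 + 2*f (F(f) = (-3 + f) + f = -3 + 2*f)
Q = 10 (Q = ((3 + 0) + 5)*1 + (2 - ⅓*0) = (3 + 5)*1 + (2 + 0) = 8*1 + 2 = 8 + 2 = 10)
(F(I)*Q)*(-4) = ((-3 + 2*2)*10)*(-4) = ((-3 + 4)*10)*(-4) = (1*10)*(-4) = 10*(-4) = -40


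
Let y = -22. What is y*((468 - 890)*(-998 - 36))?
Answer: -9599656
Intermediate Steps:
y*((468 - 890)*(-998 - 36)) = -22*(468 - 890)*(-998 - 36) = -(-9284)*(-1034) = -22*436348 = -9599656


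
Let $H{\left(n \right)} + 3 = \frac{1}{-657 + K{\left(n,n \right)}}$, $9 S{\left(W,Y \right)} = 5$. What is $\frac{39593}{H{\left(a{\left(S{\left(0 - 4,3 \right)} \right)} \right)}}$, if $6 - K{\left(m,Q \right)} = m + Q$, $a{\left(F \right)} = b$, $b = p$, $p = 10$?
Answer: $- \frac{26566903}{2014} \approx -13191.0$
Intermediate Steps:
$S{\left(W,Y \right)} = \frac{5}{9}$ ($S{\left(W,Y \right)} = \frac{1}{9} \cdot 5 = \frac{5}{9}$)
$b = 10$
$a{\left(F \right)} = 10$
$K{\left(m,Q \right)} = 6 - Q - m$ ($K{\left(m,Q \right)} = 6 - \left(m + Q\right) = 6 - \left(Q + m\right) = 6 - Q - m$)
$H{\left(n \right)} = -3 + \frac{1}{-651 - 2 n}$ ($H{\left(n \right)} = -3 + \frac{1}{-657 - \left(-6 + 2 n\right)} = -3 + \frac{1}{-651 - 2 n}$)
$\frac{39593}{H{\left(a{\left(S{\left(0 - 4,3 \right)} \right)} \right)}} = \frac{39593}{2 \frac{1}{651 + 2 \cdot 10} \left(-977 - 30\right)} = \frac{39593}{2 \frac{1}{651 + 20} \left(-977 - 30\right)} = \frac{39593}{2 \cdot \frac{1}{671} \left(-1007\right)} = \frac{39593}{- \frac{2014}{671}} = 39593 \left(- \frac{671}{2014}\right) = - \frac{26566903}{2014}$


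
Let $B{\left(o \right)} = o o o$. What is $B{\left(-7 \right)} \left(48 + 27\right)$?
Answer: $-25725$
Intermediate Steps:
$B{\left(o \right)} = o^{3}$ ($B{\left(o \right)} = o^{2} o = o^{3}$)
$B{\left(-7 \right)} \left(48 + 27\right) = \left(-7\right)^{3} \left(48 + 27\right) = \left(-343\right) 75 = -25725$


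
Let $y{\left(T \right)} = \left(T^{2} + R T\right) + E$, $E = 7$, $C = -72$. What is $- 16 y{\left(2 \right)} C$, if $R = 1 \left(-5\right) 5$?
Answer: $-44928$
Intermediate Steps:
$R = -25$ ($R = \left(-5\right) 5 = -25$)
$y{\left(T \right)} = 7 + T^{2} - 25 T$ ($y{\left(T \right)} = \left(T^{2} - 25 T\right) + 7 = 7 + T^{2} - 25 T$)
$- 16 y{\left(2 \right)} C = - 16 \left(7 + 2^{2} - 50\right) \left(-72\right) = - 16 \left(7 + 4 - 50\right) \left(-72\right) = \left(-16\right) \left(-39\right) \left(-72\right) = 624 \left(-72\right) = -44928$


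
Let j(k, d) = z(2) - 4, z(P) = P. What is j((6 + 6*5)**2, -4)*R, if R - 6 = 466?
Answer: -944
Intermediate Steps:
j(k, d) = -2 (j(k, d) = 2 - 4 = -2)
R = 472 (R = 6 + 466 = 472)
j((6 + 6*5)**2, -4)*R = -2*472 = -944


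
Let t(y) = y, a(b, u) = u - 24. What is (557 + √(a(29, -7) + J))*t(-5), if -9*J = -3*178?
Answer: -2785 - 5*√255/3 ≈ -2811.6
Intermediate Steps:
a(b, u) = -24 + u
J = 178/3 (J = -(-1)*178/3 = -⅑*(-534) = 178/3 ≈ 59.333)
(557 + √(a(29, -7) + J))*t(-5) = (557 + √((-24 - 7) + 178/3))*(-5) = (557 + √(-31 + 178/3))*(-5) = (557 + √(85/3))*(-5) = (557 + √255/3)*(-5) = -2785 - 5*√255/3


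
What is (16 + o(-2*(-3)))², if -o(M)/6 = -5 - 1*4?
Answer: 4900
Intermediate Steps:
o(M) = 54 (o(M) = -6*(-5 - 1*4) = -6*(-5 - 4) = -6*(-9) = 54)
(16 + o(-2*(-3)))² = (16 + 54)² = 70² = 4900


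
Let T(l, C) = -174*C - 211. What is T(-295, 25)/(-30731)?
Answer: 4561/30731 ≈ 0.14842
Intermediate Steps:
T(l, C) = -211 - 174*C
T(-295, 25)/(-30731) = (-211 - 174*25)/(-30731) = (-211 - 4350)*(-1/30731) = -4561*(-1/30731) = 4561/30731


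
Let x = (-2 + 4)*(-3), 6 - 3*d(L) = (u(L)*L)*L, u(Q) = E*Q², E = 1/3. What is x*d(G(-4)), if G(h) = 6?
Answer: 852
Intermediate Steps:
E = ⅓ ≈ 0.33333
u(Q) = Q²/3
d(L) = 2 - L⁴/9 (d(L) = 2 - (L²/3)*L*L/3 = 2 - L³/3*L/3 = 2 - L⁴/9)
x = -6 (x = 2*(-3) = -6)
x*d(G(-4)) = -6*(2 - ⅑*6⁴) = -6*(2 - ⅑*1296) = -6*(2 - 144) = -6*(-142) = 852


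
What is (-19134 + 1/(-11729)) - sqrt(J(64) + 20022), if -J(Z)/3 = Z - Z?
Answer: -224422687/11729 - sqrt(20022) ≈ -19276.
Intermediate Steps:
J(Z) = 0 (J(Z) = -3*(Z - Z) = -3*0 = 0)
(-19134 + 1/(-11729)) - sqrt(J(64) + 20022) = (-19134 + 1/(-11729)) - sqrt(0 + 20022) = (-19134 - 1/11729) - sqrt(20022) = -224422687/11729 - sqrt(20022)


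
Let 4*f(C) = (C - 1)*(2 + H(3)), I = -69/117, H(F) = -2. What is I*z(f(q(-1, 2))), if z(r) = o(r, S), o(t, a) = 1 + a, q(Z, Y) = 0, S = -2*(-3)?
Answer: -161/39 ≈ -4.1282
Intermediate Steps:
I = -23/39 (I = -69*1/117 = -23/39 ≈ -0.58974)
S = 6
f(C) = 0 (f(C) = ((C - 1)*(2 - 2))/4 = ((-1 + C)*0)/4 = (¼)*0 = 0)
z(r) = 7 (z(r) = 1 + 6 = 7)
I*z(f(q(-1, 2))) = -23/39*7 = -161/39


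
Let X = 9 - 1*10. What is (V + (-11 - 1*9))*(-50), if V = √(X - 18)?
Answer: 1000 - 50*I*√19 ≈ 1000.0 - 217.95*I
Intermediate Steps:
X = -1 (X = 9 - 10 = -1)
V = I*√19 (V = √(-1 - 18) = √(-19) = I*√19 ≈ 4.3589*I)
(V + (-11 - 1*9))*(-50) = (I*√19 + (-11 - 1*9))*(-50) = (I*√19 + (-11 - 9))*(-50) = (I*√19 - 20)*(-50) = (-20 + I*√19)*(-50) = 1000 - 50*I*√19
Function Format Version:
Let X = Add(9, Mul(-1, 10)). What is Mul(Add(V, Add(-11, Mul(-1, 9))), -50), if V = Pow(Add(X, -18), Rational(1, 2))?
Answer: Add(1000, Mul(-50, I, Pow(19, Rational(1, 2)))) ≈ Add(1000.0, Mul(-217.95, I))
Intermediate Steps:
X = -1 (X = Add(9, -10) = -1)
V = Mul(I, Pow(19, Rational(1, 2))) (V = Pow(Add(-1, -18), Rational(1, 2)) = Pow(-19, Rational(1, 2)) = Mul(I, Pow(19, Rational(1, 2))) ≈ Mul(4.3589, I))
Mul(Add(V, Add(-11, Mul(-1, 9))), -50) = Mul(Add(Mul(I, Pow(19, Rational(1, 2))), Add(-11, Mul(-1, 9))), -50) = Mul(Add(Mul(I, Pow(19, Rational(1, 2))), Add(-11, -9)), -50) = Mul(Add(Mul(I, Pow(19, Rational(1, 2))), -20), -50) = Mul(Add(-20, Mul(I, Pow(19, Rational(1, 2)))), -50) = Add(1000, Mul(-50, I, Pow(19, Rational(1, 2))))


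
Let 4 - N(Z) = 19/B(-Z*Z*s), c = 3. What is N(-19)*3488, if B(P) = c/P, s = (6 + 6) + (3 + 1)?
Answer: 382828928/3 ≈ 1.2761e+8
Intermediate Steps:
s = 16 (s = 12 + 4 = 16)
B(P) = 3/P
N(Z) = 4 + 304*Z²/3 (N(Z) = 4 - 19/(3/((-Z*Z*16))) = 4 - 19/(3/((-Z²*16))) = 4 - 19/(3/((-16*Z²))) = 4 - 19/(3*(-1/(16*Z²))) = 4 - 19/((-3/(16*Z²))) = 4 - 19*(-16*Z²/3) = 4 - (-304)*Z²/3 = 4 + 304*Z²/3)
N(-19)*3488 = (4 + (304/3)*(-19)²)*3488 = (4 + (304/3)*361)*3488 = (4 + 109744/3)*3488 = (109756/3)*3488 = 382828928/3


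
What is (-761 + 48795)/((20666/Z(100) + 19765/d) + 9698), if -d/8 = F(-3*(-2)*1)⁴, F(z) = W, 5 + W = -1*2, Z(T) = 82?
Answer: 37828119952/7835112443 ≈ 4.8280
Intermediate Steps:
W = -7 (W = -5 - 1*2 = -5 - 2 = -7)
F(z) = -7
d = -19208 (d = -8*(-7)⁴ = -8*2401 = -19208)
(-761 + 48795)/((20666/Z(100) + 19765/d) + 9698) = (-761 + 48795)/((20666/82 + 19765/(-19208)) + 9698) = 48034/((20666*(1/82) + 19765*(-1/19208)) + 9698) = 48034/((10333/41 - 19765/19208) + 9698) = 48034/(197665899/787528 + 9698) = 48034/(7835112443/787528) = 48034*(787528/7835112443) = 37828119952/7835112443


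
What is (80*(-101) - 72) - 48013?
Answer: -56165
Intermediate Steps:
(80*(-101) - 72) - 48013 = (-8080 - 72) - 48013 = -8152 - 48013 = -56165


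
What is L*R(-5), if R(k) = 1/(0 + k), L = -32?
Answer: 32/5 ≈ 6.4000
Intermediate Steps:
R(k) = 1/k
L*R(-5) = -32/(-5) = -32*(-⅕) = 32/5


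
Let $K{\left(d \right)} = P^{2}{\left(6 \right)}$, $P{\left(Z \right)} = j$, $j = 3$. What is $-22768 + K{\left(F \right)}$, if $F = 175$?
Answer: $-22759$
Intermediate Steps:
$P{\left(Z \right)} = 3$
$K{\left(d \right)} = 9$ ($K{\left(d \right)} = 3^{2} = 9$)
$-22768 + K{\left(F \right)} = -22768 + 9 = -22759$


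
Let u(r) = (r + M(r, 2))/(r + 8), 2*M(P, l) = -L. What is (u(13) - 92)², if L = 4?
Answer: 3690241/441 ≈ 8367.9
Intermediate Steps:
M(P, l) = -2 (M(P, l) = (-1*4)/2 = (½)*(-4) = -2)
u(r) = (-2 + r)/(8 + r) (u(r) = (r - 2)/(r + 8) = (-2 + r)/(8 + r))
(u(13) - 92)² = ((-2 + 13)/(8 + 13) - 92)² = (11/21 - 92)² = (-1921/21)² = 3690241/441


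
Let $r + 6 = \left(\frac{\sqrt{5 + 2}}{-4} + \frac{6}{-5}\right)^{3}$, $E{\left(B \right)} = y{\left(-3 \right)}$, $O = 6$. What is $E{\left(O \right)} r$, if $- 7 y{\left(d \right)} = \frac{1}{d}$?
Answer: $- \frac{443}{1000} - \frac{1903 \sqrt{7}}{33600} \approx -0.59285$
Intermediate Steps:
$y{\left(d \right)} = - \frac{1}{7 d}$
$E{\left(B \right)} = \frac{1}{21}$ ($E{\left(B \right)} = - \frac{1}{7 \left(-3\right)} = \left(- \frac{1}{7}\right) \left(- \frac{1}{3}\right) = \frac{1}{21}$)
$r = -6 + \left(- \frac{6}{5} - \frac{\sqrt{7}}{4}\right)^{3}$ ($r = -6 + \left(\frac{\sqrt{5 + 2}}{-4} + \frac{6}{-5}\right)^{3} = -6 + \left(\sqrt{7} \left(- \frac{1}{4}\right) + 6 \left(- \frac{1}{5}\right)\right)^{3} = -6 + \left(- \frac{\sqrt{7}}{4} - \frac{6}{5}\right)^{3} = -6 + \left(- \frac{6}{5} - \frac{\sqrt{7}}{4}\right)^{3} \approx -12.45$)
$E{\left(O \right)} r = \frac{- \frac{9303}{1000} - \frac{1903 \sqrt{7}}{1600}}{21} = - \frac{443}{1000} - \frac{1903 \sqrt{7}}{33600}$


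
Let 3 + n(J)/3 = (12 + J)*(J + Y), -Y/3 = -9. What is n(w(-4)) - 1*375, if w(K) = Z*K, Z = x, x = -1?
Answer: 1104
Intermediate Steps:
Y = 27 (Y = -3*(-9) = 27)
Z = -1
w(K) = -K
n(J) = -9 + 3*(12 + J)*(27 + J) (n(J) = -9 + 3*((12 + J)*(J + 27)) = -9 + 3*((12 + J)*(27 + J)) = -9 + 3*(12 + J)*(27 + J))
n(w(-4)) - 1*375 = (963 + 3*(-1*(-4))² + 117*(-1*(-4))) - 1*375 = (963 + 3*4² + 117*4) - 375 = (963 + 3*16 + 468) - 375 = (963 + 48 + 468) - 375 = 1479 - 375 = 1104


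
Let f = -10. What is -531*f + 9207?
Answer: 14517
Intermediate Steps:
-531*f + 9207 = -531*(-10) + 9207 = 5310 + 9207 = 14517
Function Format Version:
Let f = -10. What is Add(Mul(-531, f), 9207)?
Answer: 14517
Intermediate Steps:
Add(Mul(-531, f), 9207) = Add(Mul(-531, -10), 9207) = Add(5310, 9207) = 14517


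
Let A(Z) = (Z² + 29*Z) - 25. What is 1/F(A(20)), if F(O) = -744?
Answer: -1/744 ≈ -0.0013441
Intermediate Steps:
A(Z) = -25 + Z² + 29*Z
1/F(A(20)) = 1/(-744) = -1/744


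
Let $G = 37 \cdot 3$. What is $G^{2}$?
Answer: $12321$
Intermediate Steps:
$G = 111$
$G^{2} = 111^{2} = 12321$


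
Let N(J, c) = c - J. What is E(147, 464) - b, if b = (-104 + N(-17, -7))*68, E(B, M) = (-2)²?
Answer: 6396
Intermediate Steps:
E(B, M) = 4
b = -6392 (b = (-104 + (-7 - 1*(-17)))*68 = (-104 + (-7 + 17))*68 = (-104 + 10)*68 = -94*68 = -6392)
E(147, 464) - b = 4 - 1*(-6392) = 4 + 6392 = 6396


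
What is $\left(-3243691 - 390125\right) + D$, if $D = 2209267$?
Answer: $-1424549$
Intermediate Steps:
$\left(-3243691 - 390125\right) + D = \left(-3243691 - 390125\right) + 2209267 = -3633816 + 2209267 = -1424549$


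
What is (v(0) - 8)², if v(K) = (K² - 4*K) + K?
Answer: 64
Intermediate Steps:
v(K) = K² - 3*K
(v(0) - 8)² = (0*(-3 + 0) - 8)² = (0*(-3) - 8)² = (0 - 8)² = (-8)² = 64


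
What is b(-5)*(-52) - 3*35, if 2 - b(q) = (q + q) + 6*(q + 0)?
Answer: -2289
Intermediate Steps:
b(q) = 2 - 8*q (b(q) = 2 - ((q + q) + 6*(q + 0)) = 2 - (2*q + 6*q) = 2 - 8*q)
b(-5)*(-52) - 3*35 = (2 - 8*(-5))*(-52) - 3*35 = (2 + 40)*(-52) - 105 = 42*(-52) - 105 = -2184 - 105 = -2289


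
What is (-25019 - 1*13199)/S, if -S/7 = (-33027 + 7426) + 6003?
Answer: -19109/68593 ≈ -0.27859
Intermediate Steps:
S = 137186 (S = -7*((-33027 + 7426) + 6003) = -7*(-25601 + 6003) = -7*(-19598) = 137186)
(-25019 - 1*13199)/S = (-25019 - 1*13199)/137186 = (-25019 - 13199)*(1/137186) = -38218*1/137186 = -19109/68593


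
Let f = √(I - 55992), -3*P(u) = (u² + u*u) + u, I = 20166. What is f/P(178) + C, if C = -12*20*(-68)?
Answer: 16320 - I*√35826/21182 ≈ 16320.0 - 0.0089358*I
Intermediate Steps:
P(u) = -2*u²/3 - u/3 (P(u) = -((u² + u*u) + u)/3 = -((u² + u²) + u)/3 = -(2*u² + u)/3 = -(u + 2*u²)/3 = -2*u²/3 - u/3)
f = I*√35826 (f = √(20166 - 55992) = √(-35826) = I*√35826 ≈ 189.28*I)
C = 16320 (C = -240*(-68) = 16320)
f/P(178) + C = (I*√35826)/((-⅓*178*(1 + 2*178))) + 16320 = (I*√35826)/((-⅓*178*(1 + 356))) + 16320 = (I*√35826)/((-⅓*178*357)) + 16320 = (I*√35826)/(-21182) + 16320 = (I*√35826)*(-1/21182) + 16320 = -I*√35826/21182 + 16320 = 16320 - I*√35826/21182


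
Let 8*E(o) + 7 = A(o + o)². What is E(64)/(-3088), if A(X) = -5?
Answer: -9/12352 ≈ -0.00072863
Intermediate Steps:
E(o) = 9/4 (E(o) = -7/8 + (⅛)*(-5)² = -7/8 + (⅛)*25 = -7/8 + 25/8 = 9/4)
E(64)/(-3088) = (9/4)/(-3088) = (9/4)*(-1/3088) = -9/12352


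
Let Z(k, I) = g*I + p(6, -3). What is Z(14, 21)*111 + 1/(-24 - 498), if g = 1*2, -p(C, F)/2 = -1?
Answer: 2549447/522 ≈ 4884.0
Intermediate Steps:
p(C, F) = 2 (p(C, F) = -2*(-1) = 2)
g = 2
Z(k, I) = 2 + 2*I (Z(k, I) = 2*I + 2 = 2 + 2*I)
Z(14, 21)*111 + 1/(-24 - 498) = (2 + 2*21)*111 + 1/(-24 - 498) = (2 + 42)*111 + 1/(-522) = 44*111 - 1/522 = 4884 - 1/522 = 2549447/522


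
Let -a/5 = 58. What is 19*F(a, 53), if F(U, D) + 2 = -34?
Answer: -684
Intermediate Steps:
a = -290 (a = -5*58 = -290)
F(U, D) = -36 (F(U, D) = -2 - 34 = -36)
19*F(a, 53) = 19*(-36) = -684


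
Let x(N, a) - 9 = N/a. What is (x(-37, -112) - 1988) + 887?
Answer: -122267/112 ≈ -1091.7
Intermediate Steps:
x(N, a) = 9 + N/a
(x(-37, -112) - 1988) + 887 = ((9 - 37/(-112)) - 1988) + 887 = ((9 - 37*(-1/112)) - 1988) + 887 = ((9 + 37/112) - 1988) + 887 = (1045/112 - 1988) + 887 = -221611/112 + 887 = -122267/112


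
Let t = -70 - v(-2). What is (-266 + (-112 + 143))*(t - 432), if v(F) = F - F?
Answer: 117970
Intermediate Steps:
v(F) = 0
t = -70 (t = -70 - 1*0 = -70 + 0 = -70)
(-266 + (-112 + 143))*(t - 432) = (-266 + (-112 + 143))*(-70 - 432) = (-266 + 31)*(-502) = -235*(-502) = 117970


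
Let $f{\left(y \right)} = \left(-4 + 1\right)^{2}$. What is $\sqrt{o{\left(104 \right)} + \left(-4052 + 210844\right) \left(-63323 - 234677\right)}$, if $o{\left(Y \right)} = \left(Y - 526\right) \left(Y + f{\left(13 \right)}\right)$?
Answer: $i \sqrt{61624063686} \approx 2.4824 \cdot 10^{5} i$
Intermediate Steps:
$f{\left(y \right)} = 9$ ($f{\left(y \right)} = \left(-3\right)^{2} = 9$)
$o{\left(Y \right)} = \left(-526 + Y\right) \left(9 + Y\right)$ ($o{\left(Y \right)} = \left(Y - 526\right) \left(Y + 9\right) = \left(-526 + Y\right) \left(9 + Y\right)$)
$\sqrt{o{\left(104 \right)} + \left(-4052 + 210844\right) \left(-63323 - 234677\right)} = \sqrt{\left(-4734 + 104^{2} - 53768\right) + \left(-4052 + 210844\right) \left(-63323 - 234677\right)} = \sqrt{\left(-4734 + 10816 - 53768\right) + 206792 \left(-298000\right)} = \sqrt{-47686 - 61624016000} = \sqrt{-61624063686} = i \sqrt{61624063686}$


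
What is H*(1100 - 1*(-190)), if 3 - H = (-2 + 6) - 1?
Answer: 0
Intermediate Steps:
H = 0 (H = 3 - ((-2 + 6) - 1) = 3 - (4 - 1) = 3 - 1*3 = 3 - 3 = 0)
H*(1100 - 1*(-190)) = 0*(1100 - 1*(-190)) = 0*(1100 + 190) = 0*1290 = 0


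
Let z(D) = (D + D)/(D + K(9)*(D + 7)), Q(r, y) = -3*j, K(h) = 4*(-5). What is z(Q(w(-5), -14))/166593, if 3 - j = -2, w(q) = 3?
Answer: -2/1610399 ≈ -1.2419e-6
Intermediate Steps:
j = 5 (j = 3 - 1*(-2) = 3 + 2 = 5)
K(h) = -20
Q(r, y) = -15 (Q(r, y) = -3*5 = -15)
z(D) = 2*D/(-140 - 19*D) (z(D) = (D + D)/(D - 20*(D + 7)) = (2*D)/(D - 20*(7 + D)) = (2*D)/(D + (-140 - 20*D)) = (2*D)/(-140 - 19*D) = 2*D/(-140 - 19*D))
z(Q(w(-5), -14))/166593 = (2*(-15)/(-140 - 19*(-15)))/166593 = (2*(-15)/(-140 + 285))*(1/166593) = (2*(-15)/145)*(1/166593) = (2*(-15)*(1/145))*(1/166593) = -6/29*1/166593 = -2/1610399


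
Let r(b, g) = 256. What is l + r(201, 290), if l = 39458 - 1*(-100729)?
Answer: 140443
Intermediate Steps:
l = 140187 (l = 39458 + 100729 = 140187)
l + r(201, 290) = 140187 + 256 = 140443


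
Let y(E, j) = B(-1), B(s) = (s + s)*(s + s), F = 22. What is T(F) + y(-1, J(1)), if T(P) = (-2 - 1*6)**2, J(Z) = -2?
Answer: 68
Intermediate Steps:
B(s) = 4*s**2 (B(s) = (2*s)*(2*s) = 4*s**2)
y(E, j) = 4 (y(E, j) = 4*(-1)**2 = 4*1 = 4)
T(P) = 64 (T(P) = (-2 - 6)**2 = (-8)**2 = 64)
T(F) + y(-1, J(1)) = 64 + 4 = 68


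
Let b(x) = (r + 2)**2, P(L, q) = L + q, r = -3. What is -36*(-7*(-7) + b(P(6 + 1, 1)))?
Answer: -1800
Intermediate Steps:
b(x) = 1 (b(x) = (-3 + 2)**2 = (-1)**2 = 1)
-36*(-7*(-7) + b(P(6 + 1, 1))) = -36*(-7*(-7) + 1) = -36*(49 + 1) = -36*50 = -1800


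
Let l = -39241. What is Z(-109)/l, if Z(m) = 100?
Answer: -100/39241 ≈ -0.0025484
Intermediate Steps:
Z(-109)/l = 100/(-39241) = 100*(-1/39241) = -100/39241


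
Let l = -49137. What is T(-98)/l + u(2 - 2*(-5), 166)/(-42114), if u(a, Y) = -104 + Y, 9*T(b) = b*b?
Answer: -71980217/3104033427 ≈ -0.023189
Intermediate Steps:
T(b) = b²/9 (T(b) = (b*b)/9 = b²/9)
T(-98)/l + u(2 - 2*(-5), 166)/(-42114) = ((⅑)*(-98)²)/(-49137) + (-104 + 166)/(-42114) = ((⅑)*9604)*(-1/49137) + 62*(-1/42114) = (9604/9)*(-1/49137) - 31/21057 = -9604/442233 - 31/21057 = -71980217/3104033427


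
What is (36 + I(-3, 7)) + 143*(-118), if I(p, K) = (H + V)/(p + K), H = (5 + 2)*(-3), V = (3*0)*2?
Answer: -67373/4 ≈ -16843.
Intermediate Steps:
V = 0 (V = 0*2 = 0)
H = -21 (H = 7*(-3) = -21)
I(p, K) = -21/(K + p) (I(p, K) = (-21 + 0)/(p + K) = -21/(K + p))
(36 + I(-3, 7)) + 143*(-118) = (36 - 21/(7 - 3)) + 143*(-118) = (36 - 21/4) - 16874 = 123/4 - 16874 = -67373/4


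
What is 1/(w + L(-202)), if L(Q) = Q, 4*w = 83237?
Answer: 4/82429 ≈ 4.8527e-5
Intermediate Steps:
w = 83237/4 (w = (¼)*83237 = 83237/4 ≈ 20809.)
1/(w + L(-202)) = 1/(83237/4 - 202) = 1/(82429/4) = 4/82429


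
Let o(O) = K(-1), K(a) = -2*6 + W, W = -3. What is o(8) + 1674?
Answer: 1659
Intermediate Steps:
K(a) = -15 (K(a) = -2*6 - 3 = -12 - 3 = -15)
o(O) = -15
o(8) + 1674 = -15 + 1674 = 1659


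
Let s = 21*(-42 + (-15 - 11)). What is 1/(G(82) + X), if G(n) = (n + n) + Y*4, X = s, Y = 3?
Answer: -1/1252 ≈ -0.00079872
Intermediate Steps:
s = -1428 (s = 21*(-42 - 26) = 21*(-68) = -1428)
X = -1428
G(n) = 12 + 2*n (G(n) = (n + n) + 3*4 = 2*n + 12 = 12 + 2*n)
1/(G(82) + X) = 1/((12 + 2*82) - 1428) = 1/((12 + 164) - 1428) = 1/(176 - 1428) = 1/(-1252) = -1/1252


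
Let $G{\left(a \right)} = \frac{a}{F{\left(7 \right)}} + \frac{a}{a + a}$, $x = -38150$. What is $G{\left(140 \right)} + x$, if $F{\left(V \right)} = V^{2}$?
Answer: $- \frac{534053}{14} \approx -38147.0$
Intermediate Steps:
$G{\left(a \right)} = \frac{1}{2} + \frac{a}{49}$ ($G{\left(a \right)} = \frac{a}{7^{2}} + \frac{a}{a + a} = \frac{a}{49} + \frac{a}{2 a} = a \frac{1}{49} + a \frac{1}{2 a} = \frac{a}{49} + \frac{1}{2} = \frac{1}{2} + \frac{a}{49}$)
$G{\left(140 \right)} + x = \left(\frac{1}{2} + \frac{1}{49} \cdot 140\right) - 38150 = \left(\frac{1}{2} + \frac{20}{7}\right) - 38150 = \frac{47}{14} - 38150 = - \frac{534053}{14}$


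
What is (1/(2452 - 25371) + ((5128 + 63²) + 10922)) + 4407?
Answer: 559819493/22919 ≈ 24426.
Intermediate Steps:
(1/(2452 - 25371) + ((5128 + 63²) + 10922)) + 4407 = (1/(-22919) + ((5128 + 3969) + 10922)) + 4407 = (-1/22919 + (9097 + 10922)) + 4407 = (-1/22919 + 20019) + 4407 = 458815460/22919 + 4407 = 559819493/22919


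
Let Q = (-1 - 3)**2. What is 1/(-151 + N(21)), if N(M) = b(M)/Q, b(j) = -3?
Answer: -16/2419 ≈ -0.0066143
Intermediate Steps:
Q = 16 (Q = (-4)**2 = 16)
N(M) = -3/16
1/(-151 + N(21)) = 1/(-151 - 3/16) = 1/(-2419/16) = -16/2419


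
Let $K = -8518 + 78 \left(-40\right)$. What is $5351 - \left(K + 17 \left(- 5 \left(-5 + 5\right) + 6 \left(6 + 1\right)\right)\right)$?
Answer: $16275$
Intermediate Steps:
$K = -11638$ ($K = -8518 - 3120 = -11638$)
$5351 - \left(K + 17 \left(- 5 \left(-5 + 5\right) + 6 \left(6 + 1\right)\right)\right) = 5351 - \left(-11638 + 17 \left(- 5 \left(-5 + 5\right) + 6 \left(6 + 1\right)\right)\right) = 5351 - \left(-11638 + 17 \left(\left(-5\right) 0 + 6 \cdot 7\right)\right) = 5351 - \left(-11638 + 17 \left(0 + 42\right)\right) = 5351 - \left(-11638 + 17 \cdot 42\right) = 5351 - \left(-11638 + 714\right) = 5351 - -10924 = 5351 + 10924 = 16275$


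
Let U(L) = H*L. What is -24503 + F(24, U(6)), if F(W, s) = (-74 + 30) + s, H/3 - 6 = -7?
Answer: -24565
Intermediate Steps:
H = -3 (H = 18 + 3*(-7) = 18 - 21 = -3)
U(L) = -3*L
F(W, s) = -44 + s
-24503 + F(24, U(6)) = -24503 + (-44 - 3*6) = -24503 + (-44 - 18) = -24503 - 62 = -24565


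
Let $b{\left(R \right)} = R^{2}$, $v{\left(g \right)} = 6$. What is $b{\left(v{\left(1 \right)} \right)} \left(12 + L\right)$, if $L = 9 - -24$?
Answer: $1620$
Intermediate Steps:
$L = 33$ ($L = 9 + 24 = 33$)
$b{\left(v{\left(1 \right)} \right)} \left(12 + L\right) = 6^{2} \left(12 + 33\right) = 36 \cdot 45 = 1620$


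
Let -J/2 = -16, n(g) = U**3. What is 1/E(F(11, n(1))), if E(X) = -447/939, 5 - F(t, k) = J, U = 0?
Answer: -313/149 ≈ -2.1007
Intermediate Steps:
n(g) = 0 (n(g) = 0**3 = 0)
J = 32 (J = -2*(-16) = 32)
F(t, k) = -27 (F(t, k) = 5 - 1*32 = 5 - 32 = -27)
E(X) = -149/313 (E(X) = -447*1/939 = -149/313)
1/E(F(11, n(1))) = 1/(-149/313) = -313/149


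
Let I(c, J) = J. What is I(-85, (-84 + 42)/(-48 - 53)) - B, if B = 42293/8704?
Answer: -3906025/879104 ≈ -4.4432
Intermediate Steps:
B = 42293/8704 (B = 42293*(1/8704) = 42293/8704 ≈ 4.8590)
I(-85, (-84 + 42)/(-48 - 53)) - B = (-84 + 42)/(-48 - 53) - 1*42293/8704 = -42/(-101) - 42293/8704 = -42*(-1/101) - 42293/8704 = 42/101 - 42293/8704 = -3906025/879104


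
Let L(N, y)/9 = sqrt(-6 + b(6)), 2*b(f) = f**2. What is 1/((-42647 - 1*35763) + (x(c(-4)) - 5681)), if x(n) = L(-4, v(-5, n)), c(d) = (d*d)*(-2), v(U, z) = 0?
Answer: -84091/7071295309 - 18*sqrt(3)/7071295309 ≈ -1.1896e-5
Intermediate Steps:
b(f) = f**2/2
c(d) = -2*d**2 (c(d) = d**2*(-2) = -2*d**2)
L(N, y) = 18*sqrt(3) (L(N, y) = 9*sqrt(-6 + (1/2)*6**2) = 9*sqrt(-6 + (1/2)*36) = 9*sqrt(-6 + 18) = 9*sqrt(12) = 9*(2*sqrt(3)) = 18*sqrt(3))
x(n) = 18*sqrt(3)
1/((-42647 - 1*35763) + (x(c(-4)) - 5681)) = 1/((-42647 - 1*35763) + (18*sqrt(3) - 5681)) = 1/((-42647 - 35763) + (-5681 + 18*sqrt(3))) = 1/(-78410 + (-5681 + 18*sqrt(3))) = 1/(-84091 + 18*sqrt(3))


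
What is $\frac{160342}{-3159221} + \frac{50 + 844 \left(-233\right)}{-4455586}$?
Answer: $- \frac{3588784745}{541391571481} \approx -0.0066288$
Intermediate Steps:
$\frac{160342}{-3159221} + \frac{50 + 844 \left(-233\right)}{-4455586} = 160342 \left(- \frac{1}{3159221}\right) + \left(50 - 196652\right) \left(- \frac{1}{4455586}\right) = - \frac{12334}{243017} - - \frac{98301}{2227793} = - \frac{12334}{243017} + \frac{98301}{2227793} = - \frac{3588784745}{541391571481}$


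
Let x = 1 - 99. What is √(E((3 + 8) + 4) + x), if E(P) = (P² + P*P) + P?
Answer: √367 ≈ 19.157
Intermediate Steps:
E(P) = P + 2*P² (E(P) = (P² + P²) + P = 2*P² + P = P + 2*P²)
x = -98
√(E((3 + 8) + 4) + x) = √(((3 + 8) + 4)*(1 + 2*((3 + 8) + 4)) - 98) = √((11 + 4)*(1 + 2*(11 + 4)) - 98) = √(15*(1 + 2*15) - 98) = √(15*(1 + 30) - 98) = √(15*31 - 98) = √(465 - 98) = √367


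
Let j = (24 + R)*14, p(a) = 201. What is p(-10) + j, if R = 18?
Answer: 789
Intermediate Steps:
j = 588 (j = (24 + 18)*14 = 42*14 = 588)
p(-10) + j = 201 + 588 = 789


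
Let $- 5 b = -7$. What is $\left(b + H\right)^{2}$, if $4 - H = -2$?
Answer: $\frac{1369}{25} \approx 54.76$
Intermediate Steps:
$b = \frac{7}{5}$ ($b = \left(- \frac{1}{5}\right) \left(-7\right) = \frac{7}{5} \approx 1.4$)
$H = 6$ ($H = 4 - -2 = 4 + 2 = 6$)
$\left(b + H\right)^{2} = \left(\frac{7}{5} + 6\right)^{2} = \left(\frac{37}{5}\right)^{2} = \frac{1369}{25}$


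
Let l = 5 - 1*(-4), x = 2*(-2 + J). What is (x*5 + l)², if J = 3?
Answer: 361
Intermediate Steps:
x = 2 (x = 2*(-2 + 3) = 2*1 = 2)
l = 9 (l = 5 + 4 = 9)
(x*5 + l)² = (2*5 + 9)² = (10 + 9)² = 19² = 361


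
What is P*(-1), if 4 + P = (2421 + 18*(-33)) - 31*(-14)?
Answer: -2257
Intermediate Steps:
P = 2257 (P = -4 + ((2421 + 18*(-33)) - 31*(-14)) = -4 + ((2421 - 594) + 434) = -4 + (1827 + 434) = -4 + 2261 = 2257)
P*(-1) = 2257*(-1) = -2257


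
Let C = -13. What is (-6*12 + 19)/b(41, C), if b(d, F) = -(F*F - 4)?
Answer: 53/165 ≈ 0.32121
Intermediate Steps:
b(d, F) = 4 - F² (b(d, F) = -(F² - 4) = -(-4 + F²) = 4 - F²)
(-6*12 + 19)/b(41, C) = (-6*12 + 19)/(4 - 1*(-13)²) = (-72 + 19)/(4 - 1*169) = -53/(4 - 169) = -53/(-165) = -53*(-1/165) = 53/165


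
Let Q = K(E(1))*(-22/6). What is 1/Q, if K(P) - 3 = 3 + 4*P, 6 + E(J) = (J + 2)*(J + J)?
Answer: -1/22 ≈ -0.045455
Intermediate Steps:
E(J) = -6 + 2*J*(2 + J) (E(J) = -6 + (J + 2)*(J + J) = -6 + (2 + J)*(2*J) = -6 + 2*J*(2 + J))
K(P) = 6 + 4*P (K(P) = 3 + (3 + 4*P) = 6 + 4*P)
Q = -22 (Q = (6 + 4*(-6 + 2*1**2 + 4*1))*(-22/6) = (6 + 4*(-6 + 2*1 + 4))*(-22*1/6) = (6 + 4*(-6 + 2 + 4))*(-11/3) = (6 + 4*0)*(-11/3) = (6 + 0)*(-11/3) = 6*(-11/3) = -22)
1/Q = 1/(-22) = -1/22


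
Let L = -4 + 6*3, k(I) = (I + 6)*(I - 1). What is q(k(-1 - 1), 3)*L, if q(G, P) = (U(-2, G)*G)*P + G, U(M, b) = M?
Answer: 840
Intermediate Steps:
k(I) = (-1 + I)*(6 + I) (k(I) = (6 + I)*(-1 + I) = (-1 + I)*(6 + I))
q(G, P) = G - 2*G*P (q(G, P) = (-2*G)*P + G = -2*G*P + G = G - 2*G*P)
L = 14 (L = -4 + 18 = 14)
q(k(-1 - 1), 3)*L = ((-6 + (-1 - 1)**2 + 5*(-1 - 1))*(1 - 2*3))*14 = ((-6 + (-2)**2 + 5*(-2))*(1 - 6))*14 = ((-6 + 4 - 10)*(-5))*14 = -12*(-5)*14 = 60*14 = 840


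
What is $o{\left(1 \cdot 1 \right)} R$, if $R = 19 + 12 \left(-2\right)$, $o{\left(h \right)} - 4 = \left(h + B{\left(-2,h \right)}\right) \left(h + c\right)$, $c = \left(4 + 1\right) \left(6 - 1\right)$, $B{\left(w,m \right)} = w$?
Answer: $110$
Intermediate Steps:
$c = 25$ ($c = 5 \cdot 5 = 25$)
$o{\left(h \right)} = 4 + \left(-2 + h\right) \left(25 + h\right)$ ($o{\left(h \right)} = 4 + \left(h - 2\right) \left(h + 25\right) = 4 + \left(-2 + h\right) \left(25 + h\right)$)
$R = -5$ ($R = 19 - 24 = -5$)
$o{\left(1 \cdot 1 \right)} R = \left(-46 + \left(1 \cdot 1\right)^{2} + 23 \cdot 1 \cdot 1\right) \left(-5\right) = \left(-46 + 1^{2} + 23 \cdot 1\right) \left(-5\right) = \left(-46 + 1 + 23\right) \left(-5\right) = \left(-22\right) \left(-5\right) = 110$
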